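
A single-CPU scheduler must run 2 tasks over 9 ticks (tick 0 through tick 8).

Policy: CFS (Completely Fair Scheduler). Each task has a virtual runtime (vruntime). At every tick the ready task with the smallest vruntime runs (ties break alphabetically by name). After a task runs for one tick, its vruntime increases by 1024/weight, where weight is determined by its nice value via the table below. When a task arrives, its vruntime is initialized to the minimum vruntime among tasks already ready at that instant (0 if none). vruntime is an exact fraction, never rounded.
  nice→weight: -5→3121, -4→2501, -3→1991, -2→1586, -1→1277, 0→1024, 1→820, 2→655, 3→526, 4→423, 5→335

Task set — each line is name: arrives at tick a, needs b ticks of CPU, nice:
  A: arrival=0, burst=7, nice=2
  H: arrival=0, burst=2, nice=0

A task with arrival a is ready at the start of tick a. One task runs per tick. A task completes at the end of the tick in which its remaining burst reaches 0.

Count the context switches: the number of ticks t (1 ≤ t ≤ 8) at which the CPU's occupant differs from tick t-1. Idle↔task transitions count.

context switches = 2

t=0: vr[A=0 H=0] → run A
t=1: vr[A=1024/655 H=0] → run H
t=2: vr[A=1024/655 H=1] → run H
t=3: vr[A=1024/655] → run A
t=4: vr[A=2048/655] → run A
t=5: vr[A=3072/655] → run A
t=6: vr[A=4096/655] → run A
t=7: vr[A=1024/131] → run A
t=8: vr[A=6144/655] → run A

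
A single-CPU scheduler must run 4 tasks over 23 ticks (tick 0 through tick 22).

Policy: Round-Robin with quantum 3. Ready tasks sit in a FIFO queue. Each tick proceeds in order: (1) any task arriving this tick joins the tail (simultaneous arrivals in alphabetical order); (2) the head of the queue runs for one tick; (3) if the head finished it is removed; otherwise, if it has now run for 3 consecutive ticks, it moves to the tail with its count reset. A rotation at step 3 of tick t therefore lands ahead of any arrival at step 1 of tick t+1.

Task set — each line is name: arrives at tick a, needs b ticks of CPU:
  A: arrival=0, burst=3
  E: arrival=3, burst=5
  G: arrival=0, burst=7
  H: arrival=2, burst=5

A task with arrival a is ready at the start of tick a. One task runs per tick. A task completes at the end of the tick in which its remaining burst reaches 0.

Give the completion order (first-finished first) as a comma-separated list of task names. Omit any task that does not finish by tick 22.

completion order = A, H, E, G

t=0: queue=[A,G] q_used=0 → run A
t=1: queue=[A,G] q_used=1 → run A
t=2: queue=[A,G,H] q_used=2 → run A
t=3: queue=[G,H,E] q_used=0 → run G
t=4: queue=[G,H,E] q_used=1 → run G
t=5: queue=[G,H,E] q_used=2 → run G
t=6: queue=[H,E,G] q_used=0 → run H
t=7: queue=[H,E,G] q_used=1 → run H
t=8: queue=[H,E,G] q_used=2 → run H
t=9: queue=[E,G,H] q_used=0 → run E
t=10: queue=[E,G,H] q_used=1 → run E
t=11: queue=[E,G,H] q_used=2 → run E
t=12: queue=[G,H,E] q_used=0 → run G
t=13: queue=[G,H,E] q_used=1 → run G
t=14: queue=[G,H,E] q_used=2 → run G
t=15: queue=[H,E,G] q_used=0 → run H
t=16: queue=[H,E,G] q_used=1 → run H
t=17: queue=[E,G] q_used=0 → run E
t=18: queue=[E,G] q_used=1 → run E
t=19: queue=[G] q_used=0 → run G
t=20: (idle)
t=21: (idle)
t=22: (idle)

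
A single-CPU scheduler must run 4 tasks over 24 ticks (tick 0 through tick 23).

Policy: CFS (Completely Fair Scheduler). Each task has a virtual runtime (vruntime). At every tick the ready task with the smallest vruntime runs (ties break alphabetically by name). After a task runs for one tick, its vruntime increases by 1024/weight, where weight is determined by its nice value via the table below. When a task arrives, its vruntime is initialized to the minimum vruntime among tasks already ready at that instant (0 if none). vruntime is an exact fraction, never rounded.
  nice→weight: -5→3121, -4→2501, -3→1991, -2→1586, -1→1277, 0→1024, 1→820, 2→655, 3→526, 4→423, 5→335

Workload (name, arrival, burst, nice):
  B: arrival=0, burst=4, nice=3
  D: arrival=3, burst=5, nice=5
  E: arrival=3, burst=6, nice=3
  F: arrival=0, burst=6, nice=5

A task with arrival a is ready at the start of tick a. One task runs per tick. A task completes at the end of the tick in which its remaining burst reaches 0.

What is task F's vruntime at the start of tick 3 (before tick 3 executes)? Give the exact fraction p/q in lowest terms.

vruntime(F, start of tick 3) = 1024/335

t=0: vr[B=0 F=0] → run B
t=1: vr[B=512/263 F=0] → run F
t=2: vr[B=512/263 F=1024/335] → run B
t=3: vr[B=1024/263 D=1024/335 E=1024/335 F=1024/335] → run D
t=4: vr[B=1024/263 D=2048/335 E=1024/335 F=1024/335] → run E
t=5: vr[B=1024/263 D=2048/335 E=440832/88105 F=1024/335] → run F
t=6: vr[B=1024/263 D=2048/335 E=440832/88105 F=2048/335] → run B
t=7: vr[B=1536/263 D=2048/335 E=440832/88105 F=2048/335] → run E
t=8: vr[B=1536/263 D=2048/335 E=612352/88105 F=2048/335] → run B
t=9: vr[D=2048/335 E=612352/88105 F=2048/335] → run D
t=10: vr[D=3072/335 E=612352/88105 F=2048/335] → run F
t=11: vr[D=3072/335 E=612352/88105 F=3072/335] → run E
t=12: vr[D=3072/335 E=783872/88105 F=3072/335] → run E
t=13: vr[D=3072/335 E=955392/88105 F=3072/335] → run D
t=14: vr[D=4096/335 E=955392/88105 F=3072/335] → run F
t=15: vr[D=4096/335 E=955392/88105 F=4096/335] → run E
t=16: vr[D=4096/335 E=1126912/88105 F=4096/335] → run D
t=17: vr[D=1024/67 E=1126912/88105 F=4096/335] → run F
t=18: vr[D=1024/67 E=1126912/88105 F=1024/67] → run E
t=19: vr[D=1024/67 F=1024/67] → run D
t=20: vr[F=1024/67] → run F
t=21: (idle)
t=22: (idle)
t=23: (idle)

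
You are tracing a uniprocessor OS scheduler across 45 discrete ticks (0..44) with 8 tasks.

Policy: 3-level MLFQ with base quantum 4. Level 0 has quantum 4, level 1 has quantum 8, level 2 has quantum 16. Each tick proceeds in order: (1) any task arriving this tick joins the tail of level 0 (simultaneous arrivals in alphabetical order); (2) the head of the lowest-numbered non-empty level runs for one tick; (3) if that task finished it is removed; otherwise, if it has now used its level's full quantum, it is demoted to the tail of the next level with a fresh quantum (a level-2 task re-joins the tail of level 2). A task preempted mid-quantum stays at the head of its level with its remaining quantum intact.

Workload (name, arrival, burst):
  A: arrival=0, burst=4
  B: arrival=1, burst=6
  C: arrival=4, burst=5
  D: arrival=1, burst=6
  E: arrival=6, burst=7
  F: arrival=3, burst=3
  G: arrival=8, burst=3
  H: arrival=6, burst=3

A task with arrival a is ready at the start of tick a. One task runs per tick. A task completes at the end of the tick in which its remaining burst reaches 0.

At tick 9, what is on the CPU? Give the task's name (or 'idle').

running at tick 9 = D

t=0: L0/L1/L2 = A/-/- → run A
t=1: L0/L1/L2 = ABD/-/- → run A
t=2: L0/L1/L2 = ABD/-/- → run A
t=3: L0/L1/L2 = ABDF/-/- → run A
t=4: L0/L1/L2 = BDFC/-/- → run B
t=5: L0/L1/L2 = BDFC/-/- → run B
t=6: L0/L1/L2 = BDFCEH/-/- → run B
t=7: L0/L1/L2 = BDFCEH/-/- → run B
t=8: L0/L1/L2 = DFCEHG/B/- → run D
t=9: L0/L1/L2 = DFCEHG/B/- → run D
t=10: L0/L1/L2 = DFCEHG/B/- → run D
t=11: L0/L1/L2 = DFCEHG/B/- → run D
t=12: L0/L1/L2 = FCEHG/BD/- → run F
t=13: L0/L1/L2 = FCEHG/BD/- → run F
t=14: L0/L1/L2 = FCEHG/BD/- → run F
t=15: L0/L1/L2 = CEHG/BD/- → run C
t=16: L0/L1/L2 = CEHG/BD/- → run C
t=17: L0/L1/L2 = CEHG/BD/- → run C
t=18: L0/L1/L2 = CEHG/BD/- → run C
t=19: L0/L1/L2 = EHG/BDC/- → run E
t=20: L0/L1/L2 = EHG/BDC/- → run E
t=21: L0/L1/L2 = EHG/BDC/- → run E
t=22: L0/L1/L2 = EHG/BDC/- → run E
t=23: L0/L1/L2 = HG/BDCE/- → run H
t=24: L0/L1/L2 = HG/BDCE/- → run H
t=25: L0/L1/L2 = HG/BDCE/- → run H
t=26: L0/L1/L2 = G/BDCE/- → run G
t=27: L0/L1/L2 = G/BDCE/- → run G
t=28: L0/L1/L2 = G/BDCE/- → run G
t=29: L0/L1/L2 = -/BDCE/- → run B
t=30: L0/L1/L2 = -/BDCE/- → run B
t=31: L0/L1/L2 = -/DCE/- → run D
t=32: L0/L1/L2 = -/DCE/- → run D
t=33: L0/L1/L2 = -/CE/- → run C
t=34: L0/L1/L2 = -/E/- → run E
t=35: L0/L1/L2 = -/E/- → run E
t=36: L0/L1/L2 = -/E/- → run E
t=37: (idle)
t=38: (idle)
t=39: (idle)
t=40: (idle)
t=41: (idle)
t=42: (idle)
t=43: (idle)
t=44: (idle)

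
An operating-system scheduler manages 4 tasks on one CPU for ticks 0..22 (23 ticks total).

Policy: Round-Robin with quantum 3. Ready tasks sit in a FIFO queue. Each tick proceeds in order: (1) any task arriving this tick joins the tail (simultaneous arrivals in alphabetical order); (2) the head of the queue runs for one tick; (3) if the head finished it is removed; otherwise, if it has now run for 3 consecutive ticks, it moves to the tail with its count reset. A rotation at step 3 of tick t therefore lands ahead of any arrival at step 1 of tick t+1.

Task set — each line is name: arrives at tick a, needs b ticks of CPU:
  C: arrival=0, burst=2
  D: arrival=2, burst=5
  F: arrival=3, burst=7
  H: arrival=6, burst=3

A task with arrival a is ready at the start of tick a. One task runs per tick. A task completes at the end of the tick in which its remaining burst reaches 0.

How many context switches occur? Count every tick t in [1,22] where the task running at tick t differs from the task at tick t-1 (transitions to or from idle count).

t=0: queue=[C] q_used=0 → run C
t=1: queue=[C] q_used=1 → run C
t=2: queue=[D] q_used=0 → run D
t=3: queue=[D,F] q_used=1 → run D
t=4: queue=[D,F] q_used=2 → run D
t=5: queue=[F,D] q_used=0 → run F
t=6: queue=[F,D,H] q_used=1 → run F
t=7: queue=[F,D,H] q_used=2 → run F
t=8: queue=[D,H,F] q_used=0 → run D
t=9: queue=[D,H,F] q_used=1 → run D
t=10: queue=[H,F] q_used=0 → run H
t=11: queue=[H,F] q_used=1 → run H
t=12: queue=[H,F] q_used=2 → run H
t=13: queue=[F] q_used=0 → run F
t=14: queue=[F] q_used=1 → run F
t=15: queue=[F] q_used=2 → run F
t=16: queue=[F] q_used=0 → run F
t=17: (idle)
t=18: (idle)
t=19: (idle)
t=20: (idle)
t=21: (idle)
t=22: (idle)

context switches = 6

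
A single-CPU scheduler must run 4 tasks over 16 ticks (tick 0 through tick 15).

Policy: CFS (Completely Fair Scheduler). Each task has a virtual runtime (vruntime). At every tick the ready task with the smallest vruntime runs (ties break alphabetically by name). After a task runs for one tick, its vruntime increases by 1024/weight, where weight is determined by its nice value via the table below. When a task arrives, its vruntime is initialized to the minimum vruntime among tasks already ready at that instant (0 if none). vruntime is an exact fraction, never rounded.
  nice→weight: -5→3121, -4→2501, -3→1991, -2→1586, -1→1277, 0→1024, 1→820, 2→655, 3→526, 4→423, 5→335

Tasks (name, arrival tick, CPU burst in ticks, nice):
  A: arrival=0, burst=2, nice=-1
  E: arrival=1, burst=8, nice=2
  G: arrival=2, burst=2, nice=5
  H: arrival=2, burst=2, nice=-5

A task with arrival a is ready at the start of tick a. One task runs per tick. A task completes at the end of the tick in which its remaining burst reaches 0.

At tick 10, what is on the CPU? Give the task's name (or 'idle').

t=0: vr[A=0] → run A
t=1: vr[A=1024/1277 E=1024/1277] → run A
t=2: vr[E=1024/1277 G=1024/1277 H=1024/1277] → run E
t=3: vr[E=1978368/836435 G=1024/1277 H=1024/1277] → run G
t=4: vr[E=1978368/836435 G=1650688/427795 H=1024/1277] → run H
t=5: vr[E=1978368/836435 G=1650688/427795 H=4503552/3985517] → run H
t=6: vr[E=1978368/836435 G=1650688/427795] → run E
t=7: vr[E=3286016/836435 G=1650688/427795] → run G
t=8: vr[E=3286016/836435] → run E
t=9: vr[E=4593664/836435] → run E
t=10: vr[E=5901312/836435] → run E
t=11: vr[E=1441792/167287] → run E
t=12: vr[E=8516608/836435] → run E
t=13: vr[E=9824256/836435] → run E
t=14: (idle)
t=15: (idle)

running at tick 10 = E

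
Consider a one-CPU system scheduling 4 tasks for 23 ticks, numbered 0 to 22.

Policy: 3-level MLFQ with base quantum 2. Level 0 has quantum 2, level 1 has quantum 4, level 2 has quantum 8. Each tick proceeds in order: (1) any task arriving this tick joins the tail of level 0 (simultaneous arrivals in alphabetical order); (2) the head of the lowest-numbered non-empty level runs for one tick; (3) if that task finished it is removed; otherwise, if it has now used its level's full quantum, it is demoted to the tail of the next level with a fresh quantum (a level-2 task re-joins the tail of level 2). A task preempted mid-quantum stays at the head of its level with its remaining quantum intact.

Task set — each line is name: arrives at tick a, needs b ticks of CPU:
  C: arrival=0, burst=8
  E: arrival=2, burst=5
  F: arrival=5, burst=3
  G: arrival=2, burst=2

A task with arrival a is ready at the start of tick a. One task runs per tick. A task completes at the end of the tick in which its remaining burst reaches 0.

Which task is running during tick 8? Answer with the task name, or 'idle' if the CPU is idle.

running at tick 8 = C

t=0: L0/L1/L2 = C/-/- → run C
t=1: L0/L1/L2 = C/-/- → run C
t=2: L0/L1/L2 = EG/C/- → run E
t=3: L0/L1/L2 = EG/C/- → run E
t=4: L0/L1/L2 = G/CE/- → run G
t=5: L0/L1/L2 = GF/CE/- → run G
t=6: L0/L1/L2 = F/CE/- → run F
t=7: L0/L1/L2 = F/CE/- → run F
t=8: L0/L1/L2 = -/CEF/- → run C
t=9: L0/L1/L2 = -/CEF/- → run C
t=10: L0/L1/L2 = -/CEF/- → run C
t=11: L0/L1/L2 = -/CEF/- → run C
t=12: L0/L1/L2 = -/EF/C → run E
t=13: L0/L1/L2 = -/EF/C → run E
t=14: L0/L1/L2 = -/EF/C → run E
t=15: L0/L1/L2 = -/F/C → run F
t=16: L0/L1/L2 = -/-/C → run C
t=17: L0/L1/L2 = -/-/C → run C
t=18: (idle)
t=19: (idle)
t=20: (idle)
t=21: (idle)
t=22: (idle)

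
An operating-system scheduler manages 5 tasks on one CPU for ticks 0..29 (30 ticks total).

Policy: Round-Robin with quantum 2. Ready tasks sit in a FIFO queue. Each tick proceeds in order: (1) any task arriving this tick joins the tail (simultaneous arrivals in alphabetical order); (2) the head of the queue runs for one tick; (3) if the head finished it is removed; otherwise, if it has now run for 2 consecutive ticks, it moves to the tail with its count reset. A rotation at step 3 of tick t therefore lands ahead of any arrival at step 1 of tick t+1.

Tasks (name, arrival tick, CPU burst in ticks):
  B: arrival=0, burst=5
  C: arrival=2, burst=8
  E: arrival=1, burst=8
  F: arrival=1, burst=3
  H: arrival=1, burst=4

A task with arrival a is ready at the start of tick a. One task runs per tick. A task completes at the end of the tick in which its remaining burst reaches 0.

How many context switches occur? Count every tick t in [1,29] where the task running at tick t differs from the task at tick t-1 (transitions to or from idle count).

t=0: queue=[B] q_used=0 → run B
t=1: queue=[B,E,F,H] q_used=1 → run B
t=2: queue=[E,F,H,B,C] q_used=0 → run E
t=3: queue=[E,F,H,B,C] q_used=1 → run E
t=4: queue=[F,H,B,C,E] q_used=0 → run F
t=5: queue=[F,H,B,C,E] q_used=1 → run F
t=6: queue=[H,B,C,E,F] q_used=0 → run H
t=7: queue=[H,B,C,E,F] q_used=1 → run H
t=8: queue=[B,C,E,F,H] q_used=0 → run B
t=9: queue=[B,C,E,F,H] q_used=1 → run B
t=10: queue=[C,E,F,H,B] q_used=0 → run C
t=11: queue=[C,E,F,H,B] q_used=1 → run C
t=12: queue=[E,F,H,B,C] q_used=0 → run E
t=13: queue=[E,F,H,B,C] q_used=1 → run E
t=14: queue=[F,H,B,C,E] q_used=0 → run F
t=15: queue=[H,B,C,E] q_used=0 → run H
t=16: queue=[H,B,C,E] q_used=1 → run H
t=17: queue=[B,C,E] q_used=0 → run B
t=18: queue=[C,E] q_used=0 → run C
t=19: queue=[C,E] q_used=1 → run C
t=20: queue=[E,C] q_used=0 → run E
t=21: queue=[E,C] q_used=1 → run E
t=22: queue=[C,E] q_used=0 → run C
t=23: queue=[C,E] q_used=1 → run C
t=24: queue=[E,C] q_used=0 → run E
t=25: queue=[E,C] q_used=1 → run E
t=26: queue=[C] q_used=0 → run C
t=27: queue=[C] q_used=1 → run C
t=28: (idle)
t=29: (idle)

context switches = 15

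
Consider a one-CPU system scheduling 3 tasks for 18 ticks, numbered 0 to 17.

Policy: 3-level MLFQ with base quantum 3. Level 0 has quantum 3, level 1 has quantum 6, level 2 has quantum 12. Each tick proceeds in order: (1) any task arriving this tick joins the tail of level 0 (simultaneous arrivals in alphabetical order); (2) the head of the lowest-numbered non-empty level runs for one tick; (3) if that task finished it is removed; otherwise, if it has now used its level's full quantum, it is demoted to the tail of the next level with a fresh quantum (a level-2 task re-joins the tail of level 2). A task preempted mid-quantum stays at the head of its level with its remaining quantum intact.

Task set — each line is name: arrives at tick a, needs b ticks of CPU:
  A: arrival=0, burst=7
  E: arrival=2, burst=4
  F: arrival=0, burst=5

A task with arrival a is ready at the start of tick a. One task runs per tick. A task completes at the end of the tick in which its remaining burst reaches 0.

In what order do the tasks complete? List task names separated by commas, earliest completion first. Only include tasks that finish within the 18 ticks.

completion order = A, F, E

t=0: L0/L1/L2 = AF/-/- → run A
t=1: L0/L1/L2 = AF/-/- → run A
t=2: L0/L1/L2 = AFE/-/- → run A
t=3: L0/L1/L2 = FE/A/- → run F
t=4: L0/L1/L2 = FE/A/- → run F
t=5: L0/L1/L2 = FE/A/- → run F
t=6: L0/L1/L2 = E/AF/- → run E
t=7: L0/L1/L2 = E/AF/- → run E
t=8: L0/L1/L2 = E/AF/- → run E
t=9: L0/L1/L2 = -/AFE/- → run A
t=10: L0/L1/L2 = -/AFE/- → run A
t=11: L0/L1/L2 = -/AFE/- → run A
t=12: L0/L1/L2 = -/AFE/- → run A
t=13: L0/L1/L2 = -/FE/- → run F
t=14: L0/L1/L2 = -/FE/- → run F
t=15: L0/L1/L2 = -/E/- → run E
t=16: (idle)
t=17: (idle)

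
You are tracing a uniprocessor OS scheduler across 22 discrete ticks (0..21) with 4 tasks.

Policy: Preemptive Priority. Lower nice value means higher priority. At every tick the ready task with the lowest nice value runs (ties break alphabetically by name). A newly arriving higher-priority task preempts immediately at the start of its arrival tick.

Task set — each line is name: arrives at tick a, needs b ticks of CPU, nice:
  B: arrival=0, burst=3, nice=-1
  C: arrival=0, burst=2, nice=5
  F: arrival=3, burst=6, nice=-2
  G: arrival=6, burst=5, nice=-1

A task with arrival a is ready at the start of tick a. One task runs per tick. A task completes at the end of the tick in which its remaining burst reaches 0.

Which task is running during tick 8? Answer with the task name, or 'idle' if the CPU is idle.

running at tick 8 = F

t=0: ready={B,C} → run B
t=1: ready={B,C} → run B
t=2: ready={B,C} → run B
t=3: ready={C,F} → run F
t=4: ready={C,F} → run F
t=5: ready={C,F} → run F
t=6: ready={C,F,G} → run F
t=7: ready={C,F,G} → run F
t=8: ready={C,F,G} → run F
t=9: ready={C,G} → run G
t=10: ready={C,G} → run G
t=11: ready={C,G} → run G
t=12: ready={C,G} → run G
t=13: ready={C,G} → run G
t=14: ready={C} → run C
t=15: ready={C} → run C
t=16: (idle)
t=17: (idle)
t=18: (idle)
t=19: (idle)
t=20: (idle)
t=21: (idle)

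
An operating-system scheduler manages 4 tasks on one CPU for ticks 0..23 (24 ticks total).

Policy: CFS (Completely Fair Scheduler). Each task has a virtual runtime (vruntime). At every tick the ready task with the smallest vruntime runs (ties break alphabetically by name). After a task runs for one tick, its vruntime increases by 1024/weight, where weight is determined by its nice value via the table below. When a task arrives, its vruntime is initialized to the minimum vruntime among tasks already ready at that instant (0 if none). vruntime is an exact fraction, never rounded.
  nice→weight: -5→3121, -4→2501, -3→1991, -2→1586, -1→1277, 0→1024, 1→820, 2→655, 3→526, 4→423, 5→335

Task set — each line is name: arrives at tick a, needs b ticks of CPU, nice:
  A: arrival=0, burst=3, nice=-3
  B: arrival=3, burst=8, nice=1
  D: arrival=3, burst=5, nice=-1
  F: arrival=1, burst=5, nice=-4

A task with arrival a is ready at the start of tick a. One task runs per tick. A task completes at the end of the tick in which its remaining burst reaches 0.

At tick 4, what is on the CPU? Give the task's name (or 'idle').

running at tick 4 = D

t=0: vr[A=0] → run A
t=1: vr[A=1024/1991 F=1024/1991] → run A
t=2: vr[A=2048/1991 F=1024/1991] → run F
t=3: vr[A=2048/1991 B=4599808/4979491 D=4599808/4979491 F=4599808/4979491] → run B
t=4: vr[A=2048/1991 B=54090496/24897455 D=4599808/4979491 F=4599808/4979491] → run D
t=5: vr[A=2048/1991 B=54090496/24897455 D=10972953600/6358810007 F=4599808/4979491] → run F
t=6: vr[A=2048/1991 B=54090496/24897455 D=10972953600/6358810007 F=6638592/4979491] → run A
t=7: vr[B=54090496/24897455 D=10972953600/6358810007 F=6638592/4979491] → run F
t=8: vr[B=54090496/24897455 D=10972953600/6358810007 F=8677376/4979491] → run D
t=9: vr[B=54090496/24897455 D=16071952384/6358810007 F=8677376/4979491] → run F
t=10: vr[B=54090496/24897455 D=16071952384/6358810007 F=10716160/4979491] → run F
t=11: vr[B=54090496/24897455 D=16071952384/6358810007] → run B
t=12: vr[B=85181952/24897455 D=16071952384/6358810007] → run D
t=13: vr[B=85181952/24897455 D=21170951168/6358810007] → run D
t=14: vr[B=85181952/24897455 D=26269949952/6358810007] → run B
t=15: vr[B=116273408/24897455 D=26269949952/6358810007] → run D
t=16: vr[B=116273408/24897455] → run B
t=17: vr[B=147364864/24897455] → run B
t=18: vr[B=35691264/4979491] → run B
t=19: vr[B=209547776/24897455] → run B
t=20: vr[B=240639232/24897455] → run B
t=21: (idle)
t=22: (idle)
t=23: (idle)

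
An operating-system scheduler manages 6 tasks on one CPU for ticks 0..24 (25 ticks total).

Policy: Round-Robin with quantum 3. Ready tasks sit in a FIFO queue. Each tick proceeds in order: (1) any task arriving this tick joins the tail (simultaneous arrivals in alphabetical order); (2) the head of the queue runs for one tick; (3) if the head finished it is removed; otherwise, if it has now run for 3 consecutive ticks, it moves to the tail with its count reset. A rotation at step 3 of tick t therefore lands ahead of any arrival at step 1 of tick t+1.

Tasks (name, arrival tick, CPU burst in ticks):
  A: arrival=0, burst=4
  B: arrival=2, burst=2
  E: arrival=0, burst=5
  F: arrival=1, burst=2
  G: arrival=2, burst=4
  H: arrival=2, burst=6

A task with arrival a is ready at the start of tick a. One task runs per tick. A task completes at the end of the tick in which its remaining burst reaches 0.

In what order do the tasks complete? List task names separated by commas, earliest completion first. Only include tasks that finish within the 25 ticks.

t=0: queue=[A,E] q_used=0 → run A
t=1: queue=[A,E,F] q_used=1 → run A
t=2: queue=[A,E,F,B,G,H] q_used=2 → run A
t=3: queue=[E,F,B,G,H,A] q_used=0 → run E
t=4: queue=[E,F,B,G,H,A] q_used=1 → run E
t=5: queue=[E,F,B,G,H,A] q_used=2 → run E
t=6: queue=[F,B,G,H,A,E] q_used=0 → run F
t=7: queue=[F,B,G,H,A,E] q_used=1 → run F
t=8: queue=[B,G,H,A,E] q_used=0 → run B
t=9: queue=[B,G,H,A,E] q_used=1 → run B
t=10: queue=[G,H,A,E] q_used=0 → run G
t=11: queue=[G,H,A,E] q_used=1 → run G
t=12: queue=[G,H,A,E] q_used=2 → run G
t=13: queue=[H,A,E,G] q_used=0 → run H
t=14: queue=[H,A,E,G] q_used=1 → run H
t=15: queue=[H,A,E,G] q_used=2 → run H
t=16: queue=[A,E,G,H] q_used=0 → run A
t=17: queue=[E,G,H] q_used=0 → run E
t=18: queue=[E,G,H] q_used=1 → run E
t=19: queue=[G,H] q_used=0 → run G
t=20: queue=[H] q_used=0 → run H
t=21: queue=[H] q_used=1 → run H
t=22: queue=[H] q_used=2 → run H
t=23: (idle)
t=24: (idle)

completion order = F, B, A, E, G, H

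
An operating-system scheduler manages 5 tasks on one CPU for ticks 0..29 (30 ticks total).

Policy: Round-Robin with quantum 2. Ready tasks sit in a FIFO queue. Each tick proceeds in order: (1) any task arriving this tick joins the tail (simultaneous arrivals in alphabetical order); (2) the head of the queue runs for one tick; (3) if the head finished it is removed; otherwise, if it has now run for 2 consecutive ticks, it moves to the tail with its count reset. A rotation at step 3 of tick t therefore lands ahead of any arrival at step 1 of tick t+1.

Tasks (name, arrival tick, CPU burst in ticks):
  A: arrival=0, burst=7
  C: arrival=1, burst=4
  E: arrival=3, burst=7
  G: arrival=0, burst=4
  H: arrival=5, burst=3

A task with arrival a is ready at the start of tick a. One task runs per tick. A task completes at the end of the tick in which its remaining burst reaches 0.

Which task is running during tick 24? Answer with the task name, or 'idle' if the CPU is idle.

t=0: queue=[A,G] q_used=0 → run A
t=1: queue=[A,G,C] q_used=1 → run A
t=2: queue=[G,C,A] q_used=0 → run G
t=3: queue=[G,C,A,E] q_used=1 → run G
t=4: queue=[C,A,E,G] q_used=0 → run C
t=5: queue=[C,A,E,G,H] q_used=1 → run C
t=6: queue=[A,E,G,H,C] q_used=0 → run A
t=7: queue=[A,E,G,H,C] q_used=1 → run A
t=8: queue=[E,G,H,C,A] q_used=0 → run E
t=9: queue=[E,G,H,C,A] q_used=1 → run E
t=10: queue=[G,H,C,A,E] q_used=0 → run G
t=11: queue=[G,H,C,A,E] q_used=1 → run G
t=12: queue=[H,C,A,E] q_used=0 → run H
t=13: queue=[H,C,A,E] q_used=1 → run H
t=14: queue=[C,A,E,H] q_used=0 → run C
t=15: queue=[C,A,E,H] q_used=1 → run C
t=16: queue=[A,E,H] q_used=0 → run A
t=17: queue=[A,E,H] q_used=1 → run A
t=18: queue=[E,H,A] q_used=0 → run E
t=19: queue=[E,H,A] q_used=1 → run E
t=20: queue=[H,A,E] q_used=0 → run H
t=21: queue=[A,E] q_used=0 → run A
t=22: queue=[E] q_used=0 → run E
t=23: queue=[E] q_used=1 → run E
t=24: queue=[E] q_used=0 → run E
t=25: (idle)
t=26: (idle)
t=27: (idle)
t=28: (idle)
t=29: (idle)

running at tick 24 = E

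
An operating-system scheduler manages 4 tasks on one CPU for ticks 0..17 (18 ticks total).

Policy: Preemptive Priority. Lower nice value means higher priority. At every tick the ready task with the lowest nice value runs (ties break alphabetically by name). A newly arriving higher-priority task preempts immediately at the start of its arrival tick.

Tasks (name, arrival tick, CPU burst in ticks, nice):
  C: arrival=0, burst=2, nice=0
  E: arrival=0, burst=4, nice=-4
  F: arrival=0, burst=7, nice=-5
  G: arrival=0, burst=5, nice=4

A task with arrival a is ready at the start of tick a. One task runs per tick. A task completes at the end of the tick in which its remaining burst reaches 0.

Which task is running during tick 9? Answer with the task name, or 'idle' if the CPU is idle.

t=0: ready={C,E,F,G} → run F
t=1: ready={C,E,F,G} → run F
t=2: ready={C,E,F,G} → run F
t=3: ready={C,E,F,G} → run F
t=4: ready={C,E,F,G} → run F
t=5: ready={C,E,F,G} → run F
t=6: ready={C,E,F,G} → run F
t=7: ready={C,E,G} → run E
t=8: ready={C,E,G} → run E
t=9: ready={C,E,G} → run E
t=10: ready={C,E,G} → run E
t=11: ready={C,G} → run C
t=12: ready={C,G} → run C
t=13: ready={G} → run G
t=14: ready={G} → run G
t=15: ready={G} → run G
t=16: ready={G} → run G
t=17: ready={G} → run G

running at tick 9 = E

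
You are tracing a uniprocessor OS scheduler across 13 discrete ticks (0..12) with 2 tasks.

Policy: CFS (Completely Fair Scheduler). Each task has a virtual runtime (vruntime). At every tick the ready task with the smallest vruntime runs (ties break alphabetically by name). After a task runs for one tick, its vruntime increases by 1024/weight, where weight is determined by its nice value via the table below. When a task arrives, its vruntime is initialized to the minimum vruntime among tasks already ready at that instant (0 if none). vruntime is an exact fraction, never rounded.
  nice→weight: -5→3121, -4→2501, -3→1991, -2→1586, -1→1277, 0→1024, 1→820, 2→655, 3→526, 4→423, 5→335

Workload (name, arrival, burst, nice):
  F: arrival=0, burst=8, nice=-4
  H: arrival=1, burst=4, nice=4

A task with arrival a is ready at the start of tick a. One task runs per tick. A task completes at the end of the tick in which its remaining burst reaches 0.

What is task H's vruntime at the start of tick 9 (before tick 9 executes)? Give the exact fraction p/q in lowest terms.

t=0: vr[F=0] → run F
t=1: vr[F=1024/2501 H=1024/2501] → run F
t=2: vr[F=2048/2501 H=1024/2501] → run H
t=3: vr[F=2048/2501 H=2994176/1057923] → run F
t=4: vr[F=3072/2501 H=2994176/1057923] → run F
t=5: vr[F=4096/2501 H=2994176/1057923] → run F
t=6: vr[F=5120/2501 H=2994176/1057923] → run F
t=7: vr[F=6144/2501 H=2994176/1057923] → run F
t=8: vr[F=7168/2501 H=2994176/1057923] → run H
t=9: vr[F=7168/2501 H=5555200/1057923] → run F
t=10: vr[H=5555200/1057923] → run H
t=11: vr[H=2705408/352641] → run H
t=12: (idle)

vruntime(H, start of tick 9) = 5555200/1057923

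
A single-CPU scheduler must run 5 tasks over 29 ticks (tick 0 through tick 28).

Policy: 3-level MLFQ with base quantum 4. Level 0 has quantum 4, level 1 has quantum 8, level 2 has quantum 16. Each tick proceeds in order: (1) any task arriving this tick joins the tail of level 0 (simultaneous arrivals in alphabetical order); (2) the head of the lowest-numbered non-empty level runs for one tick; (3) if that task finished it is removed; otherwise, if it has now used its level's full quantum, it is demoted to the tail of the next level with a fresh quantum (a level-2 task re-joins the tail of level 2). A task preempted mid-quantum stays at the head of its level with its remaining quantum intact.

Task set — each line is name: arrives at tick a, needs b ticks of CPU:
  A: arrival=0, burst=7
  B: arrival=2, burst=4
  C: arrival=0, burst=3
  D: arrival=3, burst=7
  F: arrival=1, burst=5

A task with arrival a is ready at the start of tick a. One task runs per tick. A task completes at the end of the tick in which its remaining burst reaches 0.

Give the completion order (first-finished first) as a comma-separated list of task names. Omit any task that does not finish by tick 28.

t=0: L0/L1/L2 = AC/-/- → run A
t=1: L0/L1/L2 = ACF/-/- → run A
t=2: L0/L1/L2 = ACFB/-/- → run A
t=3: L0/L1/L2 = ACFBD/-/- → run A
t=4: L0/L1/L2 = CFBD/A/- → run C
t=5: L0/L1/L2 = CFBD/A/- → run C
t=6: L0/L1/L2 = CFBD/A/- → run C
t=7: L0/L1/L2 = FBD/A/- → run F
t=8: L0/L1/L2 = FBD/A/- → run F
t=9: L0/L1/L2 = FBD/A/- → run F
t=10: L0/L1/L2 = FBD/A/- → run F
t=11: L0/L1/L2 = BD/AF/- → run B
t=12: L0/L1/L2 = BD/AF/- → run B
t=13: L0/L1/L2 = BD/AF/- → run B
t=14: L0/L1/L2 = BD/AF/- → run B
t=15: L0/L1/L2 = D/AF/- → run D
t=16: L0/L1/L2 = D/AF/- → run D
t=17: L0/L1/L2 = D/AF/- → run D
t=18: L0/L1/L2 = D/AF/- → run D
t=19: L0/L1/L2 = -/AFD/- → run A
t=20: L0/L1/L2 = -/AFD/- → run A
t=21: L0/L1/L2 = -/AFD/- → run A
t=22: L0/L1/L2 = -/FD/- → run F
t=23: L0/L1/L2 = -/D/- → run D
t=24: L0/L1/L2 = -/D/- → run D
t=25: L0/L1/L2 = -/D/- → run D
t=26: (idle)
t=27: (idle)
t=28: (idle)

completion order = C, B, A, F, D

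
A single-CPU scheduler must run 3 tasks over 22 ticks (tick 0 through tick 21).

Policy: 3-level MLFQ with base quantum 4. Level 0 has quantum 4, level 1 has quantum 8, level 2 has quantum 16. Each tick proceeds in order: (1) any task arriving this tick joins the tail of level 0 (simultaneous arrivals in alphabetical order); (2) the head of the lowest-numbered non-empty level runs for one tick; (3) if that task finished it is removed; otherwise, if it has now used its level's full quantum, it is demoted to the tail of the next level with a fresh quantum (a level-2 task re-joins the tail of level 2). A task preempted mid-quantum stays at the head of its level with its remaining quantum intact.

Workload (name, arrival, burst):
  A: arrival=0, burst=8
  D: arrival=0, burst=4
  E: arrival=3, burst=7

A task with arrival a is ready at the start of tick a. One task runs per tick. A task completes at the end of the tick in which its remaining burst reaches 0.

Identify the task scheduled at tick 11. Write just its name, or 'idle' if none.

running at tick 11 = E

t=0: L0/L1/L2 = AD/-/- → run A
t=1: L0/L1/L2 = AD/-/- → run A
t=2: L0/L1/L2 = AD/-/- → run A
t=3: L0/L1/L2 = ADE/-/- → run A
t=4: L0/L1/L2 = DE/A/- → run D
t=5: L0/L1/L2 = DE/A/- → run D
t=6: L0/L1/L2 = DE/A/- → run D
t=7: L0/L1/L2 = DE/A/- → run D
t=8: L0/L1/L2 = E/A/- → run E
t=9: L0/L1/L2 = E/A/- → run E
t=10: L0/L1/L2 = E/A/- → run E
t=11: L0/L1/L2 = E/A/- → run E
t=12: L0/L1/L2 = -/AE/- → run A
t=13: L0/L1/L2 = -/AE/- → run A
t=14: L0/L1/L2 = -/AE/- → run A
t=15: L0/L1/L2 = -/AE/- → run A
t=16: L0/L1/L2 = -/E/- → run E
t=17: L0/L1/L2 = -/E/- → run E
t=18: L0/L1/L2 = -/E/- → run E
t=19: (idle)
t=20: (idle)
t=21: (idle)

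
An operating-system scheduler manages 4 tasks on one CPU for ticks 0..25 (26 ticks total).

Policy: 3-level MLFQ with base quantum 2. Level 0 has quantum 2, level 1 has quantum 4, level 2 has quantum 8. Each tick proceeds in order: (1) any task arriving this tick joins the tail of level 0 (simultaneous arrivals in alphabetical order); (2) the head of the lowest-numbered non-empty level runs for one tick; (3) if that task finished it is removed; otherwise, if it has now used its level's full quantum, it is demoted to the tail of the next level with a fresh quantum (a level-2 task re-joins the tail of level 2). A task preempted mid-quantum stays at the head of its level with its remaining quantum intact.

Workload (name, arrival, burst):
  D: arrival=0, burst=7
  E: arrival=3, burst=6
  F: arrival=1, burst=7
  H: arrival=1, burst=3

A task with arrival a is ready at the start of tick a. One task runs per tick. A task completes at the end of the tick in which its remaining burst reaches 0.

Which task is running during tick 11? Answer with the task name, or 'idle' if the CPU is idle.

t=0: L0/L1/L2 = D/-/- → run D
t=1: L0/L1/L2 = DFH/-/- → run D
t=2: L0/L1/L2 = FH/D/- → run F
t=3: L0/L1/L2 = FHE/D/- → run F
t=4: L0/L1/L2 = HE/DF/- → run H
t=5: L0/L1/L2 = HE/DF/- → run H
t=6: L0/L1/L2 = E/DFH/- → run E
t=7: L0/L1/L2 = E/DFH/- → run E
t=8: L0/L1/L2 = -/DFHE/- → run D
t=9: L0/L1/L2 = -/DFHE/- → run D
t=10: L0/L1/L2 = -/DFHE/- → run D
t=11: L0/L1/L2 = -/DFHE/- → run D
t=12: L0/L1/L2 = -/FHE/D → run F
t=13: L0/L1/L2 = -/FHE/D → run F
t=14: L0/L1/L2 = -/FHE/D → run F
t=15: L0/L1/L2 = -/FHE/D → run F
t=16: L0/L1/L2 = -/HE/DF → run H
t=17: L0/L1/L2 = -/E/DF → run E
t=18: L0/L1/L2 = -/E/DF → run E
t=19: L0/L1/L2 = -/E/DF → run E
t=20: L0/L1/L2 = -/E/DF → run E
t=21: L0/L1/L2 = -/-/DF → run D
t=22: L0/L1/L2 = -/-/F → run F
t=23: (idle)
t=24: (idle)
t=25: (idle)

running at tick 11 = D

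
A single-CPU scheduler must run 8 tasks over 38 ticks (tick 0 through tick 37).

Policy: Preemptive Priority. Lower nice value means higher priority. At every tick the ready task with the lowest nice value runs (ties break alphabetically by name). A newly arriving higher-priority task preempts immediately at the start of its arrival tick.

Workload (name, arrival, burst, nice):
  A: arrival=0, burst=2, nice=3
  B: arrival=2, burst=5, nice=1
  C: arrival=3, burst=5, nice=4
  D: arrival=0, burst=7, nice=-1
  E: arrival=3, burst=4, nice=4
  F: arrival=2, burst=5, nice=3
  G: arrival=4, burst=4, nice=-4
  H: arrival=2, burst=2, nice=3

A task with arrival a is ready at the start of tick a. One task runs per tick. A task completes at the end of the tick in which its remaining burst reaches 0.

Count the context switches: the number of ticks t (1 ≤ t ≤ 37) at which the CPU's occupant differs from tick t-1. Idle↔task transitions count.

context switches = 9

t=0: ready={A,D} → run D
t=1: ready={A,D} → run D
t=2: ready={A,B,D,F,H} → run D
t=3: ready={A,B,C,D,E,F,H} → run D
t=4: ready={A,B,C,D,E,F,G,H} → run G
t=5: ready={A,B,C,D,E,F,G,H} → run G
t=6: ready={A,B,C,D,E,F,G,H} → run G
t=7: ready={A,B,C,D,E,F,G,H} → run G
t=8: ready={A,B,C,D,E,F,H} → run D
t=9: ready={A,B,C,D,E,F,H} → run D
t=10: ready={A,B,C,D,E,F,H} → run D
t=11: ready={A,B,C,E,F,H} → run B
t=12: ready={A,B,C,E,F,H} → run B
t=13: ready={A,B,C,E,F,H} → run B
t=14: ready={A,B,C,E,F,H} → run B
t=15: ready={A,B,C,E,F,H} → run B
t=16: ready={A,C,E,F,H} → run A
t=17: ready={A,C,E,F,H} → run A
t=18: ready={C,E,F,H} → run F
t=19: ready={C,E,F,H} → run F
t=20: ready={C,E,F,H} → run F
t=21: ready={C,E,F,H} → run F
t=22: ready={C,E,F,H} → run F
t=23: ready={C,E,H} → run H
t=24: ready={C,E,H} → run H
t=25: ready={C,E} → run C
t=26: ready={C,E} → run C
t=27: ready={C,E} → run C
t=28: ready={C,E} → run C
t=29: ready={C,E} → run C
t=30: ready={E} → run E
t=31: ready={E} → run E
t=32: ready={E} → run E
t=33: ready={E} → run E
t=34: (idle)
t=35: (idle)
t=36: (idle)
t=37: (idle)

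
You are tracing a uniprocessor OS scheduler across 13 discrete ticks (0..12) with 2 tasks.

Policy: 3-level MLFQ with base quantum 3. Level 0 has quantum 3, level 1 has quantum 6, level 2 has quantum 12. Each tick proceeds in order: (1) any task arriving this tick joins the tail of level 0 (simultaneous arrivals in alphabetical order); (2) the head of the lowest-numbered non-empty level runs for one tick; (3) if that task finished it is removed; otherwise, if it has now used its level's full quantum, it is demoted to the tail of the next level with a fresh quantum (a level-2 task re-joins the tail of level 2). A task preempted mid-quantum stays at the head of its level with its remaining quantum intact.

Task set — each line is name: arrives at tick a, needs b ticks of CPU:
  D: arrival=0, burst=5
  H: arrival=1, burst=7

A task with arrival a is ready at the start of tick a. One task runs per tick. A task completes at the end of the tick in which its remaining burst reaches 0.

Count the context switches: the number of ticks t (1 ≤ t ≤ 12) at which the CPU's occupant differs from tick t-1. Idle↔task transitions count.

t=0: L0/L1/L2 = D/-/- → run D
t=1: L0/L1/L2 = DH/-/- → run D
t=2: L0/L1/L2 = DH/-/- → run D
t=3: L0/L1/L2 = H/D/- → run H
t=4: L0/L1/L2 = H/D/- → run H
t=5: L0/L1/L2 = H/D/- → run H
t=6: L0/L1/L2 = -/DH/- → run D
t=7: L0/L1/L2 = -/DH/- → run D
t=8: L0/L1/L2 = -/H/- → run H
t=9: L0/L1/L2 = -/H/- → run H
t=10: L0/L1/L2 = -/H/- → run H
t=11: L0/L1/L2 = -/H/- → run H
t=12: (idle)

context switches = 4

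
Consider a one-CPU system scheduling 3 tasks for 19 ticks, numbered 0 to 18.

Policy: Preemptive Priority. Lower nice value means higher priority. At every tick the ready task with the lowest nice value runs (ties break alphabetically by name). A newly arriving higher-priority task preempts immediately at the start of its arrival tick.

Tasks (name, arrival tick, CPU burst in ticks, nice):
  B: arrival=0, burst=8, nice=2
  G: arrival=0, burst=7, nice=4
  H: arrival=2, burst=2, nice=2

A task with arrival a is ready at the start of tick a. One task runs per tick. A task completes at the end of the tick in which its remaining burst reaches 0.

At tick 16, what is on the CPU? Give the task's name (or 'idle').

t=0: ready={B,G} → run B
t=1: ready={B,G} → run B
t=2: ready={B,G,H} → run B
t=3: ready={B,G,H} → run B
t=4: ready={B,G,H} → run B
t=5: ready={B,G,H} → run B
t=6: ready={B,G,H} → run B
t=7: ready={B,G,H} → run B
t=8: ready={G,H} → run H
t=9: ready={G,H} → run H
t=10: ready={G} → run G
t=11: ready={G} → run G
t=12: ready={G} → run G
t=13: ready={G} → run G
t=14: ready={G} → run G
t=15: ready={G} → run G
t=16: ready={G} → run G
t=17: (idle)
t=18: (idle)

running at tick 16 = G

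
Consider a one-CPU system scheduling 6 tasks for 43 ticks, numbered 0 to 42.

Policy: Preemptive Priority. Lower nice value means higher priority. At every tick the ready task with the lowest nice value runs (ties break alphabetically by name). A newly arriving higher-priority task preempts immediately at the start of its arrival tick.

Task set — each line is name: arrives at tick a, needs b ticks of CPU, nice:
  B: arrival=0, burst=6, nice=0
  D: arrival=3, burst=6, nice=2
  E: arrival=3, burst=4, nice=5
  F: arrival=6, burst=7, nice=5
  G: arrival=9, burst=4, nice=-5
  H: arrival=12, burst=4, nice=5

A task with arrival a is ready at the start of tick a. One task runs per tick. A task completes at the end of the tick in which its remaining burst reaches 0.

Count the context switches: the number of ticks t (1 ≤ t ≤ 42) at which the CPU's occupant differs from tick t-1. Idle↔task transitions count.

t=0: ready={B} → run B
t=1: ready={B} → run B
t=2: ready={B} → run B
t=3: ready={B,D,E} → run B
t=4: ready={B,D,E} → run B
t=5: ready={B,D,E} → run B
t=6: ready={D,E,F} → run D
t=7: ready={D,E,F} → run D
t=8: ready={D,E,F} → run D
t=9: ready={D,E,F,G} → run G
t=10: ready={D,E,F,G} → run G
t=11: ready={D,E,F,G} → run G
t=12: ready={D,E,F,G,H} → run G
t=13: ready={D,E,F,H} → run D
t=14: ready={D,E,F,H} → run D
t=15: ready={D,E,F,H} → run D
t=16: ready={E,F,H} → run E
t=17: ready={E,F,H} → run E
t=18: ready={E,F,H} → run E
t=19: ready={E,F,H} → run E
t=20: ready={F,H} → run F
t=21: ready={F,H} → run F
t=22: ready={F,H} → run F
t=23: ready={F,H} → run F
t=24: ready={F,H} → run F
t=25: ready={F,H} → run F
t=26: ready={F,H} → run F
t=27: ready={H} → run H
t=28: ready={H} → run H
t=29: ready={H} → run H
t=30: ready={H} → run H
t=31: (idle)
t=32: (idle)
t=33: (idle)
t=34: (idle)
t=35: (idle)
t=36: (idle)
t=37: (idle)
t=38: (idle)
t=39: (idle)
t=40: (idle)
t=41: (idle)
t=42: (idle)

context switches = 7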